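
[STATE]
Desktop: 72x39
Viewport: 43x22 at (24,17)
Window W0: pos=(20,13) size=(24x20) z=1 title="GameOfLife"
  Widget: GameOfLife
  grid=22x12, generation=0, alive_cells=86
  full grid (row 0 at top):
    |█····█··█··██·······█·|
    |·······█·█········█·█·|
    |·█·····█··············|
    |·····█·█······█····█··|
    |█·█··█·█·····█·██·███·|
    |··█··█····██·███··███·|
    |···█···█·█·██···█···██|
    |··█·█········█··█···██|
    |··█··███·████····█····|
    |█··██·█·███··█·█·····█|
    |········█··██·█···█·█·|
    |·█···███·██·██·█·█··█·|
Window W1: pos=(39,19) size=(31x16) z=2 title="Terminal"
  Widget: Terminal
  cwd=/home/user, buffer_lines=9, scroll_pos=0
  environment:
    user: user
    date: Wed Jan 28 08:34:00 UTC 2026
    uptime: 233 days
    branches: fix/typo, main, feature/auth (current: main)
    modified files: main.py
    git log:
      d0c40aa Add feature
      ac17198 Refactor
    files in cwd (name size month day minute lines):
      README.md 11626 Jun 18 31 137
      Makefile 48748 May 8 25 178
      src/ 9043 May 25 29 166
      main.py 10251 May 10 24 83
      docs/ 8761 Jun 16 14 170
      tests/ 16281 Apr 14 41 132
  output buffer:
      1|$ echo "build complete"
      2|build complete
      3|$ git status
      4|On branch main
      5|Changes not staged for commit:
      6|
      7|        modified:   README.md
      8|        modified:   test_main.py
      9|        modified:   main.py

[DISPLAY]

··█··█··██·······█·┃                       
····█·█········█·█·┃                       
····█··········┏━━━━━━━━━━━━━━━━━━━━━━━━━━━
··█·█······█···┃ Terminal                  
··█·█·····█·██·┠───────────────────────────
··█····██·███··┃$ echo "build complete"    
█···█·█·██···█·┃build complete             
·█········█··█·┃$ git status               
··███·████····█┃On branch main             
██·█·███··█·█··┃Changes not staged for comm
·····█··██·█···┃                           
··███·██·██·█·█┃        modified:   README.
               ┃        modified:   test_ma
               ┃        modified:   main.py
               ┃$ █                        
━━━━━━━━━━━━━━━┃                           
               ┃                           
               ┗━━━━━━━━━━━━━━━━━━━━━━━━━━━
                                           
                                           
                                           
                                           


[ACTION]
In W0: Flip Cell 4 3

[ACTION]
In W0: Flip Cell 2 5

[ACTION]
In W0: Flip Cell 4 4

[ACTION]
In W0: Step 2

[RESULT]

···················┃                       
····██·········███·┃                       
····█··········┏━━━━━━━━━━━━━━━━━━━━━━━━━━━
█···██····█████┃ Terminal                  
··█·███·███·███┠───────────────────────────
··█····██·█····┃$ echo "build complete"    
···█·██·█····█·┃build complete             
·██·██·██·██···┃$ git status               
····██·······██┃On branch main             
██·██········█·┃Changes not staged for comm
██·█·██··█··█··┃                           
····███···███··┃        modified:   README.
               ┃        modified:   test_ma
               ┃        modified:   main.py
               ┃$ █                        
━━━━━━━━━━━━━━━┃                           
               ┃                           
               ┗━━━━━━━━━━━━━━━━━━━━━━━━━━━
                                           
                                           
                                           
                                           


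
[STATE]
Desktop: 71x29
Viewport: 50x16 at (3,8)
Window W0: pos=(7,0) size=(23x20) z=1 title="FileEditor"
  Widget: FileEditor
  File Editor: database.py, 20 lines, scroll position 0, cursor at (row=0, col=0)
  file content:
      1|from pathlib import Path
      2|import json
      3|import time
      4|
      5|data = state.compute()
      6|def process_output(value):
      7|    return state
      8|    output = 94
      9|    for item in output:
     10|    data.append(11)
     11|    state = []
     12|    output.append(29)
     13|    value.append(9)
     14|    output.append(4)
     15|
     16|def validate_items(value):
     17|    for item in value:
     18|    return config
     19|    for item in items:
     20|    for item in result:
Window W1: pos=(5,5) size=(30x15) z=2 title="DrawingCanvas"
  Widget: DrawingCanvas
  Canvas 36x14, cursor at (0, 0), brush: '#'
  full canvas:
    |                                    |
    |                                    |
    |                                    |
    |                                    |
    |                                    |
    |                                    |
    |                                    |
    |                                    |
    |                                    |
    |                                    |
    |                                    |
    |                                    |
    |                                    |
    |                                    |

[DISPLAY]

  ┃+                           ┃                  
  ┃                            ┃                  
  ┃                            ┃                  
  ┃                            ┃                  
  ┃                            ┃                  
  ┃                            ┃                  
  ┃                            ┃                  
  ┃                            ┃                  
  ┃                            ┃                  
  ┃                            ┃                  
  ┃                            ┃                  
  ┗━━━━━━━━━━━━━━━━━━━━━━━━━━━━┛                  
                                                  
                                                  
                                                  
                                                  


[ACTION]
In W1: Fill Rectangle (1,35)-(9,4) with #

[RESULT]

  ┃+                           ┃                  
  ┃    ########################┃                  
  ┃    ########################┃                  
  ┃    ########################┃                  
  ┃    ########################┃                  
  ┃    ########################┃                  
  ┃    ########################┃                  
  ┃    ########################┃                  
  ┃    ########################┃                  
  ┃    ########################┃                  
  ┃                            ┃                  
  ┗━━━━━━━━━━━━━━━━━━━━━━━━━━━━┛                  
                                                  
                                                  
                                                  
                                                  


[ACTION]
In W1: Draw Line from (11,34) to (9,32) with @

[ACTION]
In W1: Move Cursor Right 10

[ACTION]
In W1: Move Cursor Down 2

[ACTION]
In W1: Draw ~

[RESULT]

  ┃                            ┃                  
  ┃    ########################┃                  
  ┃    ######~#################┃                  
  ┃    ########################┃                  
  ┃    ########################┃                  
  ┃    ########################┃                  
  ┃    ########################┃                  
  ┃    ########################┃                  
  ┃    ########################┃                  
  ┃    ########################┃                  
  ┃                            ┃                  
  ┗━━━━━━━━━━━━━━━━━━━━━━━━━━━━┛                  
                                                  
                                                  
                                                  
                                                  


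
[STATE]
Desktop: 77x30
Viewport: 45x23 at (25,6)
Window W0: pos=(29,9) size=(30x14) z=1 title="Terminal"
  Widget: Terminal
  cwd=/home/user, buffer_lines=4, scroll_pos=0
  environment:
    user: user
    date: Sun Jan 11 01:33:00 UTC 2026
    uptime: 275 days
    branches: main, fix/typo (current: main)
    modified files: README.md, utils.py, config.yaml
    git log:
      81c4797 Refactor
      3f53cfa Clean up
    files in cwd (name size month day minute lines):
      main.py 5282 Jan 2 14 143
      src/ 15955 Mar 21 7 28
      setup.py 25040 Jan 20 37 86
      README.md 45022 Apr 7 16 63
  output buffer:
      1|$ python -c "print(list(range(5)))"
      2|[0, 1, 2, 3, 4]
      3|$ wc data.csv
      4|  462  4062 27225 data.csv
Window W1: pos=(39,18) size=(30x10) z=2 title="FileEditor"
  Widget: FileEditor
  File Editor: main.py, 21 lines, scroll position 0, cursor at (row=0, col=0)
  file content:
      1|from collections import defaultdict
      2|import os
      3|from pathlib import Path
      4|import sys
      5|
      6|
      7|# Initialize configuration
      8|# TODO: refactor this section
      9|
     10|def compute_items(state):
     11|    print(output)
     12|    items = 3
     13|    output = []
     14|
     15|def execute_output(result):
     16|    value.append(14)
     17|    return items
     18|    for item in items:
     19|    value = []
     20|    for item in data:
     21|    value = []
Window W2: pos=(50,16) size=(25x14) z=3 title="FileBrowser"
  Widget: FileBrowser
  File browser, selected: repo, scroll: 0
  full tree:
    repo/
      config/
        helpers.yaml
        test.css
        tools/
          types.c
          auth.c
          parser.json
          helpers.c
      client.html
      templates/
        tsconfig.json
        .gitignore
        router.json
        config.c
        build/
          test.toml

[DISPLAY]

                                             
                                             
                                             
    ┏━━━━━━━━━━━━━━━━━━━━━━━━━━━━┓           
    ┃ Terminal                   ┃           
    ┠────────────────────────────┨           
    ┃$ python -c "print(list(rang┃           
    ┃[0, 1, 2, 3, 4]             ┃           
    ┃$ wc data.csv               ┃           
    ┃  462  4062 27225 data.csv  ┃           
    ┃$ █                 ┏━━━━━━━━━━━━━━━━━━━
    ┃                    ┃ FileBrowser       
    ┃         ┏━━━━━━━━━━┠───────────────────
    ┃         ┃ FileEdito┃> [-] repo/        
    ┃         ┠──────────┃    [+] config/    
    ┃         ┃█rom colle┃    client.html    
    ┗━━━━━━━━━┃import os ┃    [+] templates/ 
              ┃from pathl┃                   
              ┃import sys┃                   
              ┃          ┃                   
              ┃          ┃                   
              ┗━━━━━━━━━━┃                   
                         ┃                   


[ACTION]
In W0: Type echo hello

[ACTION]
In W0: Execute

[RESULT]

                                             
                                             
                                             
    ┏━━━━━━━━━━━━━━━━━━━━━━━━━━━━┓           
    ┃ Terminal                   ┃           
    ┠────────────────────────────┨           
    ┃$ python -c "print(list(rang┃           
    ┃[0, 1, 2, 3, 4]             ┃           
    ┃$ wc data.csv               ┃           
    ┃  462  4062 27225 data.csv  ┃           
    ┃$ echo hello        ┏━━━━━━━━━━━━━━━━━━━
    ┃hello               ┃ FileBrowser       
    ┃$ █      ┏━━━━━━━━━━┠───────────────────
    ┃         ┃ FileEdito┃> [-] repo/        
    ┃         ┠──────────┃    [+] config/    
    ┃         ┃█rom colle┃    client.html    
    ┗━━━━━━━━━┃import os ┃    [+] templates/ 
              ┃from pathl┃                   
              ┃import sys┃                   
              ┃          ┃                   
              ┃          ┃                   
              ┗━━━━━━━━━━┃                   
                         ┃                   


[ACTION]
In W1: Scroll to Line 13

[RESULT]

                                             
                                             
                                             
    ┏━━━━━━━━━━━━━━━━━━━━━━━━━━━━┓           
    ┃ Terminal                   ┃           
    ┠────────────────────────────┨           
    ┃$ python -c "print(list(rang┃           
    ┃[0, 1, 2, 3, 4]             ┃           
    ┃$ wc data.csv               ┃           
    ┃  462  4062 27225 data.csv  ┃           
    ┃$ echo hello        ┏━━━━━━━━━━━━━━━━━━━
    ┃hello               ┃ FileBrowser       
    ┃$ █      ┏━━━━━━━━━━┠───────────────────
    ┃         ┃ FileEdito┃> [-] repo/        
    ┃         ┠──────────┃    [+] config/    
    ┃         ┃    output┃    client.html    
    ┗━━━━━━━━━┃          ┃    [+] templates/ 
              ┃def execut┃                   
              ┃    value.┃                   
              ┃    return┃                   
              ┃    for it┃                   
              ┗━━━━━━━━━━┃                   
                         ┃                   


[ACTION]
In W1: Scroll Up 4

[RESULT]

                                             
                                             
                                             
    ┏━━━━━━━━━━━━━━━━━━━━━━━━━━━━┓           
    ┃ Terminal                   ┃           
    ┠────────────────────────────┨           
    ┃$ python -c "print(list(rang┃           
    ┃[0, 1, 2, 3, 4]             ┃           
    ┃$ wc data.csv               ┃           
    ┃  462  4062 27225 data.csv  ┃           
    ┃$ echo hello        ┏━━━━━━━━━━━━━━━━━━━
    ┃hello               ┃ FileBrowser       
    ┃$ █      ┏━━━━━━━━━━┠───────────────────
    ┃         ┃ FileEdito┃> [-] repo/        
    ┃         ┠──────────┃    [+] config/    
    ┃         ┃          ┃    client.html    
    ┗━━━━━━━━━┃def comput┃    [+] templates/ 
              ┃    print(┃                   
              ┃    items ┃                   
              ┃    output┃                   
              ┃          ┃                   
              ┗━━━━━━━━━━┃                   
                         ┃                   


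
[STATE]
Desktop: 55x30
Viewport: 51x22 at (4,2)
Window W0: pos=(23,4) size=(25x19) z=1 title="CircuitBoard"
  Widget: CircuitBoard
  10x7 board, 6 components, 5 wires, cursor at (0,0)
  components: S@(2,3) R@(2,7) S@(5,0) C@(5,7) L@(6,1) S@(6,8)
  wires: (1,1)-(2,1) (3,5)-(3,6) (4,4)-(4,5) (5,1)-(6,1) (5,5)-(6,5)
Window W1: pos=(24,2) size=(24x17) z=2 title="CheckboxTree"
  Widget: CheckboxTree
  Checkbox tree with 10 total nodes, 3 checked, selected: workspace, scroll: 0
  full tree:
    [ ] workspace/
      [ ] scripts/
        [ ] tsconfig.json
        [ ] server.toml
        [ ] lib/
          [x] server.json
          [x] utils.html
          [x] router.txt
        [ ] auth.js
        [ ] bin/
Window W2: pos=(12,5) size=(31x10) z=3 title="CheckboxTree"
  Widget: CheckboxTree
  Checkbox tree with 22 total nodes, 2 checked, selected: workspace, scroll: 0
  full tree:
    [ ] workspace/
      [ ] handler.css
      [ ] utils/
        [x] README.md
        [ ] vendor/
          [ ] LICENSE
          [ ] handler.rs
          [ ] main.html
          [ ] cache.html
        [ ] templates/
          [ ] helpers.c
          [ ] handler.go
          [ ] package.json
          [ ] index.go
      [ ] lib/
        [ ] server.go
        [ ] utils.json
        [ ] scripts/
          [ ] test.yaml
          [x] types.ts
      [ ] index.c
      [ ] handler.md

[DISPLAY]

                    ┏━━━━━━━━━━━━━━━━━━━━━━┓       
                    ┃ CheckboxTree         ┃       
                   ┏┠──────────────────────┨       
        ┏━━━━━━━━━━━━━━━━━━━━━━━━━━━━━┓    ┃       
        ┃ CheckboxTree                ┃    ┃       
        ┠─────────────────────────────┨json┃       
        ┃>[-] workspace/              ┃ml  ┃       
        ┃   [ ] handler.css           ┃    ┃       
        ┃   [-] utils/                ┃json┃       
        ┃     [x] README.md           ┃tml ┃       
        ┃     [ ] vendor/             ┃txt ┃       
        ┃       [ ] LICENSE           ┃    ┃       
        ┗━━━━━━━━━━━━━━━━━━━━━━━━━━━━━┛    ┃       
                   ┃┃                      ┃       
                   ┃┃                      ┃       
                   ┃┃                      ┃       
                   ┃┗━━━━━━━━━━━━━━━━━━━━━━┛       
                   ┃        │              ┃       
                   ┃6       L              ┃       
                   ┃Cursor: (0,0)          ┃       
                   ┗━━━━━━━━━━━━━━━━━━━━━━━┛       
                                                   


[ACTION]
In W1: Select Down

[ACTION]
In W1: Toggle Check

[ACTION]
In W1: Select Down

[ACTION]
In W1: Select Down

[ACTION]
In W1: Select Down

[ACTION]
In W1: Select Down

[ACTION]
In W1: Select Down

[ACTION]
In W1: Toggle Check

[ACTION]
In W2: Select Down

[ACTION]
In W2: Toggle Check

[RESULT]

                    ┏━━━━━━━━━━━━━━━━━━━━━━┓       
                    ┃ CheckboxTree         ┃       
                   ┏┠──────────────────────┨       
        ┏━━━━━━━━━━━━━━━━━━━━━━━━━━━━━┓    ┃       
        ┃ CheckboxTree                ┃    ┃       
        ┠─────────────────────────────┨json┃       
        ┃ [-] workspace/              ┃ml  ┃       
        ┃>  [x] handler.css           ┃    ┃       
        ┃   [-] utils/                ┃json┃       
        ┃     [x] README.md           ┃tml ┃       
        ┃     [ ] vendor/             ┃txt ┃       
        ┃       [ ] LICENSE           ┃    ┃       
        ┗━━━━━━━━━━━━━━━━━━━━━━━━━━━━━┛    ┃       
                   ┃┃                      ┃       
                   ┃┃                      ┃       
                   ┃┃                      ┃       
                   ┃┗━━━━━━━━━━━━━━━━━━━━━━┛       
                   ┃        │              ┃       
                   ┃6       L              ┃       
                   ┃Cursor: (0,0)          ┃       
                   ┗━━━━━━━━━━━━━━━━━━━━━━━┛       
                                                   


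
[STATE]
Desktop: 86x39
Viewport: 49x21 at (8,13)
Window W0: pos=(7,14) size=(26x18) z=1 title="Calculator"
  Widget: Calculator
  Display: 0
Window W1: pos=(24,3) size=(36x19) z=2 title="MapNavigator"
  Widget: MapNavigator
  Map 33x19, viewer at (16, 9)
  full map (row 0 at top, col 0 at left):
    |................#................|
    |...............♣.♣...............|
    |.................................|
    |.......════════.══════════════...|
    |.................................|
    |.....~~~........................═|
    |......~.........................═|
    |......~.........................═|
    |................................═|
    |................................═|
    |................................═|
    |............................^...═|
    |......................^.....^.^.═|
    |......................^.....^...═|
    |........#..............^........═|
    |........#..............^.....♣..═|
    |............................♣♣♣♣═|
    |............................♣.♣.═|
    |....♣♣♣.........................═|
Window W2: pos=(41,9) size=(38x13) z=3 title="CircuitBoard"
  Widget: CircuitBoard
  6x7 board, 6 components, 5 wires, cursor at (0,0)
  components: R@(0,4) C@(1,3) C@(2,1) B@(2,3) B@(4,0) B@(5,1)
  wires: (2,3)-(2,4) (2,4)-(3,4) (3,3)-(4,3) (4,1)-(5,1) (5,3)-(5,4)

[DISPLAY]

                ┃ ...............┃0  [.]         
━━━━━━━━━━━━━━━━┃ ...............┃               
 Calculator     ┃ ...............┃1              
────────────────┃ ...............┃               
                ┃ ...............┃2       C      
┌───┬───┬───┬───┃ ........#......┃               
│ 7 │ 8 │ 9 │ ÷ ┃ ........#......┃3              
├───┼───┼───┼───┃ ...............┃               
│ 4 │ 5 │ 6 │ × ┗━━━━━━━━━━━━━━━━┗━━━━━━━━━━━━━━━
├───┼───┼───┼───┤       ┃                        
│ 1 │ 2 │ 3 │ - │       ┃                        
├───┼───┼───┼───┤       ┃                        
│ 0 │ . │ = │ + │       ┃                        
├───┼───┼───┼───┤       ┃                        
│ C │ MC│ MR│ M+│       ┃                        
└───┴───┴───┴───┘       ┃                        
                        ┃                        
                        ┃                        
━━━━━━━━━━━━━━━━━━━━━━━━┛                        
                                                 
                                                 


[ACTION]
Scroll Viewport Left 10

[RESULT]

                        ┃ ...............┃0  [.] 
       ┏━━━━━━━━━━━━━━━━┃ ...............┃       
       ┃ Calculator     ┃ ...............┃1      
       ┠────────────────┃ ...............┃       
       ┃                ┃ ...............┃2      
       ┃┌───┬───┬───┬───┃ ........#......┃       
       ┃│ 7 │ 8 │ 9 │ ÷ ┃ ........#......┃3      
       ┃├───┼───┼───┼───┃ ...............┃       
       ┃│ 4 │ 5 │ 6 │ × ┗━━━━━━━━━━━━━━━━┗━━━━━━━
       ┃├───┼───┼───┼───┤       ┃                
       ┃│ 1 │ 2 │ 3 │ - │       ┃                
       ┃├───┼───┼───┼───┤       ┃                
       ┃│ 0 │ . │ = │ + │       ┃                
       ┃├───┼───┼───┼───┤       ┃                
       ┃│ C │ MC│ MR│ M+│       ┃                
       ┃└───┴───┴───┴───┘       ┃                
       ┃                        ┃                
       ┃                        ┃                
       ┗━━━━━━━━━━━━━━━━━━━━━━━━┛                
                                                 
                                                 


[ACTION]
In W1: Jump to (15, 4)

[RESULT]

                        ┃  ..............┃0  [.] 
       ┏━━━━━━━━━━━━━━━━┃  .....~~~......┃       
       ┃ Calculator     ┃  ......~.......┃1      
       ┠────────────────┃  ......~.......┃       
       ┃                ┃  ..............┃2      
       ┃┌───┬───┬───┬───┃  ..............┃       
       ┃│ 7 │ 8 │ 9 │ ÷ ┃  ..............┃3      
       ┃├───┼───┼───┼───┃  ..............┃       
       ┃│ 4 │ 5 │ 6 │ × ┗━━━━━━━━━━━━━━━━┗━━━━━━━
       ┃├───┼───┼───┼───┤       ┃                
       ┃│ 1 │ 2 │ 3 │ - │       ┃                
       ┃├───┼───┼───┼───┤       ┃                
       ┃│ 0 │ . │ = │ + │       ┃                
       ┃├───┼───┼───┼───┤       ┃                
       ┃│ C │ MC│ MR│ M+│       ┃                
       ┃└───┴───┴───┴───┘       ┃                
       ┃                        ┃                
       ┃                        ┃                
       ┗━━━━━━━━━━━━━━━━━━━━━━━━┛                
                                                 
                                                 


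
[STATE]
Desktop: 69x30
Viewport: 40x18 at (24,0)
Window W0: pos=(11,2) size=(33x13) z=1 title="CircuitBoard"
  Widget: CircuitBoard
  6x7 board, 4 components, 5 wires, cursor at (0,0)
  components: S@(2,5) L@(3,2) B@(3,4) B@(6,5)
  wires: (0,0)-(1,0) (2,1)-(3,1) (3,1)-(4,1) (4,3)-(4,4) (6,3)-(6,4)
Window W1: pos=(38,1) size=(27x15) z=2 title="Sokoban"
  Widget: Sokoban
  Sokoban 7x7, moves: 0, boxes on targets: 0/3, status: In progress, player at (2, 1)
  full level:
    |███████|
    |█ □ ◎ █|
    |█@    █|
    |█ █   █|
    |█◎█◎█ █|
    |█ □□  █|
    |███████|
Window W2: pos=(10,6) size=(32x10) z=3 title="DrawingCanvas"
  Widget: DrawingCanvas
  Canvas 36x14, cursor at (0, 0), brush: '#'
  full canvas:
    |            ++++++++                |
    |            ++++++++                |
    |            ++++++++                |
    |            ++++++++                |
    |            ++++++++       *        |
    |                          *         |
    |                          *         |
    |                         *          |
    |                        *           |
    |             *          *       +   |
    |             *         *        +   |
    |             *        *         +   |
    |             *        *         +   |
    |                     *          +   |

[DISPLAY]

                                        
              ┏━━━━━━━━━━━━━━━━━━━━━━━━━
━━━━━━━━━━━━━━┃ Sokoban                 
d             ┠─────────────────────────
──────────────┃███████                  
 5            ┃█ □ ◎ █                  
━━━━━━━━━━━━━━━━━┓   █                  
s                ┃   █                  
─────────────────┨◎█ █                  
+++++++          ┃□  █                  
+++++++          ┃████                  
+++++++          ┃es: 0  0/3            
+++++++          ┃                      
+++++++       *  ┃                      
             *   ┃                      
━━━━━━━━━━━━━━━━━┛━━━━━━━━━━━━━━━━━━━━━━
                                        
                                        


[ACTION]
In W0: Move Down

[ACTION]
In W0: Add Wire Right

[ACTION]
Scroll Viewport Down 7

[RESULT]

s                ┃   █                  
─────────────────┨◎█ █                  
+++++++          ┃□  █                  
+++++++          ┃████                  
+++++++          ┃es: 0  0/3            
+++++++          ┃                      
+++++++       *  ┃                      
             *   ┃                      
━━━━━━━━━━━━━━━━━┛━━━━━━━━━━━━━━━━━━━━━━
                                        
                                        
                                        
                                        
                                        
                                        
                                        
                                        
                                        


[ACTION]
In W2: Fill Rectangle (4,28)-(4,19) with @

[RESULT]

s                ┃   █                  
─────────────────┨◎█ █                  
+++++++          ┃□  █                  
+++++++          ┃████                  
+++++++          ┃es: 0  0/3            
+++++++          ┃                      
++++++@@@@@@@@@@ ┃                      
             *   ┃                      
━━━━━━━━━━━━━━━━━┛━━━━━━━━━━━━━━━━━━━━━━
                                        
                                        
                                        
                                        
                                        
                                        
                                        
                                        
                                        


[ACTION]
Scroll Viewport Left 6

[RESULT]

gCanvas                ┃   █            
───────────────────────┨◎█ █            
     ++++++++          ┃□  █            
     ++++++++          ┃████            
     ++++++++          ┃es: 0  0/3      
     ++++++++          ┃                
     +++++++@@@@@@@@@@ ┃                
                   *   ┃                
━━━━━━━━━━━━━━━━━━━━━━━┛━━━━━━━━━━━━━━━━
                                        
                                        
                                        
                                        
                                        
                                        
                                        
                                        
                                        


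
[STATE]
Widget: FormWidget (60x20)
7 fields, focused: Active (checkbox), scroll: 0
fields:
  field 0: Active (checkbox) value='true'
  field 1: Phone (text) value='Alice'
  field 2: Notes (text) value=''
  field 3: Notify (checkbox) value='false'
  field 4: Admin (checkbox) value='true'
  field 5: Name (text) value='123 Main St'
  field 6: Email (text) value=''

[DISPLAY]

> Active:     [x]                                           
  Phone:      [Alice                                       ]
  Notes:      [                                            ]
  Notify:     [ ]                                           
  Admin:      [x]                                           
  Name:       [123 Main St                                 ]
  Email:      [                                            ]
                                                            
                                                            
                                                            
                                                            
                                                            
                                                            
                                                            
                                                            
                                                            
                                                            
                                                            
                                                            
                                                            


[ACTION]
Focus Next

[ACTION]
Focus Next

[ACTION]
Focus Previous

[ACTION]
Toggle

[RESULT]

  Active:     [x]                                           
> Phone:      [Alice                                       ]
  Notes:      [                                            ]
  Notify:     [ ]                                           
  Admin:      [x]                                           
  Name:       [123 Main St                                 ]
  Email:      [                                            ]
                                                            
                                                            
                                                            
                                                            
                                                            
                                                            
                                                            
                                                            
                                                            
                                                            
                                                            
                                                            
                                                            


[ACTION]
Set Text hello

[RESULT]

  Active:     [x]                                           
> Phone:      [hello                                       ]
  Notes:      [                                            ]
  Notify:     [ ]                                           
  Admin:      [x]                                           
  Name:       [123 Main St                                 ]
  Email:      [                                            ]
                                                            
                                                            
                                                            
                                                            
                                                            
                                                            
                                                            
                                                            
                                                            
                                                            
                                                            
                                                            
                                                            


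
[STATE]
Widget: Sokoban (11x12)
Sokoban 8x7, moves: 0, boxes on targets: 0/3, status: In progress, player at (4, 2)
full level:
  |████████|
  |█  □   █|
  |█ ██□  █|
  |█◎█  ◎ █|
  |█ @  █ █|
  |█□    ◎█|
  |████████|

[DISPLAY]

████████   
█  □   █   
█ ██□  █   
█◎█  ◎ █   
█ @  █ █   
█□    ◎█   
████████   
Moves: 0  0
           
           
           
           


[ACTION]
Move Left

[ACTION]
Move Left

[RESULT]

████████   
█  □   █   
█ ██□  █   
█◎█  ◎ █   
█@   █ █   
█□    ◎█   
████████   
Moves: 1  0
           
           
           
           


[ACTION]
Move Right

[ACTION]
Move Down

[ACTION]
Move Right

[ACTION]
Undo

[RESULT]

████████   
█  □   █   
█ ██□  █   
█◎█  ◎ █   
█    █ █   
█□@   ◎█   
████████   
Moves: 3  0
           
           
           
           


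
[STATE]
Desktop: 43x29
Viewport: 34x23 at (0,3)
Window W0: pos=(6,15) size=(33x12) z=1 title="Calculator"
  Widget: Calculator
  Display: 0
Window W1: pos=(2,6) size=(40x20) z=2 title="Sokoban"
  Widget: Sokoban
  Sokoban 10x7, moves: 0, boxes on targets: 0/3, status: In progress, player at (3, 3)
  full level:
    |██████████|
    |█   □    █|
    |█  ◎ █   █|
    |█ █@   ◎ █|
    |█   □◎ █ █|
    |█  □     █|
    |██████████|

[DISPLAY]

                                  
                                  
                                  
  ┏━━━━━━━━━━━━━━━━━━━━━━━━━━━━━━━
  ┃ Sokoban                       
  ┠───────────────────────────────
  ┃██████████                     
  ┃█   □    █                     
  ┃█  ◎ █   █                     
  ┃█ █@   ◎ █                     
  ┃█   □◎ █ █                     
  ┃█  □     █                     
  ┃██████████                     
  ┃Moves: 0  0/3                  
  ┃                               
  ┃                               
  ┃                               
  ┃                               
  ┃                               
  ┃                               
  ┃                               
  ┃                               
  ┗━━━━━━━━━━━━━━━━━━━━━━━━━━━━━━━


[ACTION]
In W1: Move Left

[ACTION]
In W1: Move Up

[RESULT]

                                  
                                  
                                  
  ┏━━━━━━━━━━━━━━━━━━━━━━━━━━━━━━━
  ┃ Sokoban                       
  ┠───────────────────────────────
  ┃██████████                     
  ┃█   □    █                     
  ┃█  + █   █                     
  ┃█ █    ◎ █                     
  ┃█   □◎ █ █                     
  ┃█  □     █                     
  ┃██████████                     
  ┃Moves: 1  0/3                  
  ┃                               
  ┃                               
  ┃                               
  ┃                               
  ┃                               
  ┃                               
  ┃                               
  ┃                               
  ┗━━━━━━━━━━━━━━━━━━━━━━━━━━━━━━━
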